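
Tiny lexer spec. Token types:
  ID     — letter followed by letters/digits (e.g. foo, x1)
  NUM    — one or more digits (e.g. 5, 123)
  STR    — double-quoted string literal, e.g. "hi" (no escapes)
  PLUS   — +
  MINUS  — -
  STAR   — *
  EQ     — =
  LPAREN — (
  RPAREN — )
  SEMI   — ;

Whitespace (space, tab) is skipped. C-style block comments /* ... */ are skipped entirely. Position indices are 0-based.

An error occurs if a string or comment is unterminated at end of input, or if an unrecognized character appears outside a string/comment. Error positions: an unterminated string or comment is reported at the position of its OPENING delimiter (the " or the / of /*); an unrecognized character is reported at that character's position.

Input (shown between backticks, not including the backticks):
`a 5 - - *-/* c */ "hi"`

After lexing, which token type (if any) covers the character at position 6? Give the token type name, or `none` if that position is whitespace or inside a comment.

Answer: MINUS

Derivation:
pos=0: emit ID 'a' (now at pos=1)
pos=2: emit NUM '5' (now at pos=3)
pos=4: emit MINUS '-'
pos=6: emit MINUS '-'
pos=8: emit STAR '*'
pos=9: emit MINUS '-'
pos=10: enter COMMENT mode (saw '/*')
exit COMMENT mode (now at pos=17)
pos=18: enter STRING mode
pos=18: emit STR "hi" (now at pos=22)
DONE. 7 tokens: [ID, NUM, MINUS, MINUS, STAR, MINUS, STR]
Position 6: char is '-' -> MINUS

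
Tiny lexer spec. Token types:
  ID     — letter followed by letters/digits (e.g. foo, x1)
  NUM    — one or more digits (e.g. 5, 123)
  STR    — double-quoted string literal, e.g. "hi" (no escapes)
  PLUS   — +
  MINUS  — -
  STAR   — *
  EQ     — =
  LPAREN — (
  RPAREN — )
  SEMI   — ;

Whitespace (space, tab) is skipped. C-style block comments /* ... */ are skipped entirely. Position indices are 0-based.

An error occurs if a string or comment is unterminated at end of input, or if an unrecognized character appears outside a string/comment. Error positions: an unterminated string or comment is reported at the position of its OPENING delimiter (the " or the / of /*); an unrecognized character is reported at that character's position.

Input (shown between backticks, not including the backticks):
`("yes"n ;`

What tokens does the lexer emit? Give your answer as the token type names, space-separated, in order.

pos=0: emit LPAREN '('
pos=1: enter STRING mode
pos=1: emit STR "yes" (now at pos=6)
pos=6: emit ID 'n' (now at pos=7)
pos=8: emit SEMI ';'
DONE. 4 tokens: [LPAREN, STR, ID, SEMI]

Answer: LPAREN STR ID SEMI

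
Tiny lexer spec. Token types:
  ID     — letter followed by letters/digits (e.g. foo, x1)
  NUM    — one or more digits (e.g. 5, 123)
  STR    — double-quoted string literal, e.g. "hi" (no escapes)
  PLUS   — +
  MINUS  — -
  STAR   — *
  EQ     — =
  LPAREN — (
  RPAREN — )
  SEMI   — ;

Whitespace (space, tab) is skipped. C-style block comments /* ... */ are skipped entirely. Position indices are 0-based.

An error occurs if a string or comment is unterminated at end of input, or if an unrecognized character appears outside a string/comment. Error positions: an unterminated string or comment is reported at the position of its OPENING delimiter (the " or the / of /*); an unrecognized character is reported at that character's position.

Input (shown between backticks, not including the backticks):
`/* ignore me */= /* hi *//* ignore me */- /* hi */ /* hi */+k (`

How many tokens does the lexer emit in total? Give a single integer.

Answer: 5

Derivation:
pos=0: enter COMMENT mode (saw '/*')
exit COMMENT mode (now at pos=15)
pos=15: emit EQ '='
pos=17: enter COMMENT mode (saw '/*')
exit COMMENT mode (now at pos=25)
pos=25: enter COMMENT mode (saw '/*')
exit COMMENT mode (now at pos=40)
pos=40: emit MINUS '-'
pos=42: enter COMMENT mode (saw '/*')
exit COMMENT mode (now at pos=50)
pos=51: enter COMMENT mode (saw '/*')
exit COMMENT mode (now at pos=59)
pos=59: emit PLUS '+'
pos=60: emit ID 'k' (now at pos=61)
pos=62: emit LPAREN '('
DONE. 5 tokens: [EQ, MINUS, PLUS, ID, LPAREN]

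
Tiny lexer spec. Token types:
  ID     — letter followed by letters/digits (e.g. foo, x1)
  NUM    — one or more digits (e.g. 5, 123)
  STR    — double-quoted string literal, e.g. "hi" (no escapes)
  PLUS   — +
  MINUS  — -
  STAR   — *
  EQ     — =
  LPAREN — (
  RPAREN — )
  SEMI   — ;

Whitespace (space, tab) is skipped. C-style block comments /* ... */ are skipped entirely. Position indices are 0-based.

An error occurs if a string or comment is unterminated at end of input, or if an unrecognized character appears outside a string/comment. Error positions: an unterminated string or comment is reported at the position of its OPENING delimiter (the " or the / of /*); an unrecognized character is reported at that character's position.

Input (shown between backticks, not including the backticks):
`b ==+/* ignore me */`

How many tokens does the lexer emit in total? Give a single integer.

pos=0: emit ID 'b' (now at pos=1)
pos=2: emit EQ '='
pos=3: emit EQ '='
pos=4: emit PLUS '+'
pos=5: enter COMMENT mode (saw '/*')
exit COMMENT mode (now at pos=20)
DONE. 4 tokens: [ID, EQ, EQ, PLUS]

Answer: 4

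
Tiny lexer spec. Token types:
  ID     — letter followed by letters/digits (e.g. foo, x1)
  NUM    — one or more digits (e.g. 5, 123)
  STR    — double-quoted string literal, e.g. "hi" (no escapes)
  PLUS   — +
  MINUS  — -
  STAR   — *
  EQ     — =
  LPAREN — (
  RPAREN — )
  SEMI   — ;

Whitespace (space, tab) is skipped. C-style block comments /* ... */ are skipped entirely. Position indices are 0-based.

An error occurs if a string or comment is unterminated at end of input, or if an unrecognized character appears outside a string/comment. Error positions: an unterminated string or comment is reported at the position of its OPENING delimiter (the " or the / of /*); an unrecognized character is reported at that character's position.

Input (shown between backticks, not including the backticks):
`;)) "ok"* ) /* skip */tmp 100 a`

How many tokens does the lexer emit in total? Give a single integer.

Answer: 9

Derivation:
pos=0: emit SEMI ';'
pos=1: emit RPAREN ')'
pos=2: emit RPAREN ')'
pos=4: enter STRING mode
pos=4: emit STR "ok" (now at pos=8)
pos=8: emit STAR '*'
pos=10: emit RPAREN ')'
pos=12: enter COMMENT mode (saw '/*')
exit COMMENT mode (now at pos=22)
pos=22: emit ID 'tmp' (now at pos=25)
pos=26: emit NUM '100' (now at pos=29)
pos=30: emit ID 'a' (now at pos=31)
DONE. 9 tokens: [SEMI, RPAREN, RPAREN, STR, STAR, RPAREN, ID, NUM, ID]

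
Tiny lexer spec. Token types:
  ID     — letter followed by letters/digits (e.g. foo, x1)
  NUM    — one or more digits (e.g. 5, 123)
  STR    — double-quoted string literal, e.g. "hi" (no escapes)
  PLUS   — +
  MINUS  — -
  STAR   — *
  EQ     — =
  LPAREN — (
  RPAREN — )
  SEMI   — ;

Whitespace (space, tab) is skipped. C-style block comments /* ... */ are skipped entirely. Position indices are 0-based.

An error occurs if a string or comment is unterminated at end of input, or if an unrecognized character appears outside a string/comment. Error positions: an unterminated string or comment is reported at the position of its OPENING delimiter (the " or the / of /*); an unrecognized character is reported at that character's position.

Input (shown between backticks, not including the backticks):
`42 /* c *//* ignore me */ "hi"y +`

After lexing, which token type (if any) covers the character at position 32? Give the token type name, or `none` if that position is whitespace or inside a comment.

Answer: PLUS

Derivation:
pos=0: emit NUM '42' (now at pos=2)
pos=3: enter COMMENT mode (saw '/*')
exit COMMENT mode (now at pos=10)
pos=10: enter COMMENT mode (saw '/*')
exit COMMENT mode (now at pos=25)
pos=26: enter STRING mode
pos=26: emit STR "hi" (now at pos=30)
pos=30: emit ID 'y' (now at pos=31)
pos=32: emit PLUS '+'
DONE. 4 tokens: [NUM, STR, ID, PLUS]
Position 32: char is '+' -> PLUS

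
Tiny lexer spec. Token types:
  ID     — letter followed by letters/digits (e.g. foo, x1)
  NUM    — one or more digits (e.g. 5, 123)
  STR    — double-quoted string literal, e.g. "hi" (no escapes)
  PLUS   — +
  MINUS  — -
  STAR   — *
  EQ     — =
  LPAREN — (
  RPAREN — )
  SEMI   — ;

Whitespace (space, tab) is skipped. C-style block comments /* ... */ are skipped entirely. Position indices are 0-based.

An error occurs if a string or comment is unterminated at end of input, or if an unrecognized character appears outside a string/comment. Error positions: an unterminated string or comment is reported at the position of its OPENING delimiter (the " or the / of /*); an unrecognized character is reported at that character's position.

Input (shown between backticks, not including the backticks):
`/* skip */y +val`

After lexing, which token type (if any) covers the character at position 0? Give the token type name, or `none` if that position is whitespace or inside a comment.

Answer: none

Derivation:
pos=0: enter COMMENT mode (saw '/*')
exit COMMENT mode (now at pos=10)
pos=10: emit ID 'y' (now at pos=11)
pos=12: emit PLUS '+'
pos=13: emit ID 'val' (now at pos=16)
DONE. 3 tokens: [ID, PLUS, ID]
Position 0: char is '/' -> none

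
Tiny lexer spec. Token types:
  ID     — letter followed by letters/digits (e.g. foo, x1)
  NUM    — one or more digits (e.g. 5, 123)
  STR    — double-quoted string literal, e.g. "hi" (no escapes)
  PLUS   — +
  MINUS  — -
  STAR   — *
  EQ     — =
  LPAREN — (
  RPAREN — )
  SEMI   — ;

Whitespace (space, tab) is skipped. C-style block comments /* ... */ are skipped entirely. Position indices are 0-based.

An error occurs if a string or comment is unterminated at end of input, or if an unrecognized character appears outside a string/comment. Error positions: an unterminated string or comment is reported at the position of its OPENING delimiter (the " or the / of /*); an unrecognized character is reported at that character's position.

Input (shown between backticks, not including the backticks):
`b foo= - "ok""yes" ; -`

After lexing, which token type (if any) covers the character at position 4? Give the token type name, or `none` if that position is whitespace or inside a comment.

pos=0: emit ID 'b' (now at pos=1)
pos=2: emit ID 'foo' (now at pos=5)
pos=5: emit EQ '='
pos=7: emit MINUS '-'
pos=9: enter STRING mode
pos=9: emit STR "ok" (now at pos=13)
pos=13: enter STRING mode
pos=13: emit STR "yes" (now at pos=18)
pos=19: emit SEMI ';'
pos=21: emit MINUS '-'
DONE. 8 tokens: [ID, ID, EQ, MINUS, STR, STR, SEMI, MINUS]
Position 4: char is 'o' -> ID

Answer: ID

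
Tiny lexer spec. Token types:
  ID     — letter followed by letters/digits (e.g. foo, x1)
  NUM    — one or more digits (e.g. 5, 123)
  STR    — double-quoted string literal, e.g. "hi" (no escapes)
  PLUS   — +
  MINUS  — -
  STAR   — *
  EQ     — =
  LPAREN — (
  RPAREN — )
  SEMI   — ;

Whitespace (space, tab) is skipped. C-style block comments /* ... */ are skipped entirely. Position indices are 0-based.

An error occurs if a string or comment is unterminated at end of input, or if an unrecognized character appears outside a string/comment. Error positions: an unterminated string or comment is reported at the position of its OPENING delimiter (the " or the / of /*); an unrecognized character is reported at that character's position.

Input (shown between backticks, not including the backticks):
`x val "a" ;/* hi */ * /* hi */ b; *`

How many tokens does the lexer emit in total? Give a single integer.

Answer: 8

Derivation:
pos=0: emit ID 'x' (now at pos=1)
pos=2: emit ID 'val' (now at pos=5)
pos=6: enter STRING mode
pos=6: emit STR "a" (now at pos=9)
pos=10: emit SEMI ';'
pos=11: enter COMMENT mode (saw '/*')
exit COMMENT mode (now at pos=19)
pos=20: emit STAR '*'
pos=22: enter COMMENT mode (saw '/*')
exit COMMENT mode (now at pos=30)
pos=31: emit ID 'b' (now at pos=32)
pos=32: emit SEMI ';'
pos=34: emit STAR '*'
DONE. 8 tokens: [ID, ID, STR, SEMI, STAR, ID, SEMI, STAR]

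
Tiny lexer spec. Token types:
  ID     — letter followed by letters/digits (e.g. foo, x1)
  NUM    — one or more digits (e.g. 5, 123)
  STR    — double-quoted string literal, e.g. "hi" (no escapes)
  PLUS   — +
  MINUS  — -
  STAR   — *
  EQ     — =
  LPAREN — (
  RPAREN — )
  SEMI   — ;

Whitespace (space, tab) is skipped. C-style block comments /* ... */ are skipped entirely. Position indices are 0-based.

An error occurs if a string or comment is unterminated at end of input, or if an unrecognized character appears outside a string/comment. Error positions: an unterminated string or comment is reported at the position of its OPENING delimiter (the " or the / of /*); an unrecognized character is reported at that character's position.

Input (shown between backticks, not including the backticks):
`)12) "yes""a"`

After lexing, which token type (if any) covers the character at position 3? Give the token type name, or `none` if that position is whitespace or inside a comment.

Answer: RPAREN

Derivation:
pos=0: emit RPAREN ')'
pos=1: emit NUM '12' (now at pos=3)
pos=3: emit RPAREN ')'
pos=5: enter STRING mode
pos=5: emit STR "yes" (now at pos=10)
pos=10: enter STRING mode
pos=10: emit STR "a" (now at pos=13)
DONE. 5 tokens: [RPAREN, NUM, RPAREN, STR, STR]
Position 3: char is ')' -> RPAREN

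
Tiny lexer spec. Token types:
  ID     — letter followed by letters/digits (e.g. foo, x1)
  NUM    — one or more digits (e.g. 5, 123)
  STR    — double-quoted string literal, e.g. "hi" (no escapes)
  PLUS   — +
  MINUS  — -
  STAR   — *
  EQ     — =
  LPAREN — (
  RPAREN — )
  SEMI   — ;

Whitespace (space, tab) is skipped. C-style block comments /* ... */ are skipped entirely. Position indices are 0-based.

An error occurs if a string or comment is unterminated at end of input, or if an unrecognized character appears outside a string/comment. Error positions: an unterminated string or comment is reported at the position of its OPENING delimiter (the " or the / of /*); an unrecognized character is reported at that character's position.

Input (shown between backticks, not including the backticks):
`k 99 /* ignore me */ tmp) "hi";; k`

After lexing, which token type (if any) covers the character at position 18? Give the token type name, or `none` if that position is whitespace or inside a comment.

Answer: none

Derivation:
pos=0: emit ID 'k' (now at pos=1)
pos=2: emit NUM '99' (now at pos=4)
pos=5: enter COMMENT mode (saw '/*')
exit COMMENT mode (now at pos=20)
pos=21: emit ID 'tmp' (now at pos=24)
pos=24: emit RPAREN ')'
pos=26: enter STRING mode
pos=26: emit STR "hi" (now at pos=30)
pos=30: emit SEMI ';'
pos=31: emit SEMI ';'
pos=33: emit ID 'k' (now at pos=34)
DONE. 8 tokens: [ID, NUM, ID, RPAREN, STR, SEMI, SEMI, ID]
Position 18: char is '*' -> none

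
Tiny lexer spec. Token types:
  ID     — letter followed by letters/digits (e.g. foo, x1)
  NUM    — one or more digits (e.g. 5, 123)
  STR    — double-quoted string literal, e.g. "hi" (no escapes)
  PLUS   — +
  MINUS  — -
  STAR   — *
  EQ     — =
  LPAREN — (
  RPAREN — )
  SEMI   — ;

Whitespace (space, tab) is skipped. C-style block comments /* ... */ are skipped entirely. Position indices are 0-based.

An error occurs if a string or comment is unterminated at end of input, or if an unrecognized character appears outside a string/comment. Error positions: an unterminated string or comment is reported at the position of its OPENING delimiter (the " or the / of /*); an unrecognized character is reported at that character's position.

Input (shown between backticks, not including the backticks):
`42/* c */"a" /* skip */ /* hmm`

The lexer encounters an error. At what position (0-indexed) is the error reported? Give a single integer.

pos=0: emit NUM '42' (now at pos=2)
pos=2: enter COMMENT mode (saw '/*')
exit COMMENT mode (now at pos=9)
pos=9: enter STRING mode
pos=9: emit STR "a" (now at pos=12)
pos=13: enter COMMENT mode (saw '/*')
exit COMMENT mode (now at pos=23)
pos=24: enter COMMENT mode (saw '/*')
pos=24: ERROR — unterminated comment (reached EOF)

Answer: 24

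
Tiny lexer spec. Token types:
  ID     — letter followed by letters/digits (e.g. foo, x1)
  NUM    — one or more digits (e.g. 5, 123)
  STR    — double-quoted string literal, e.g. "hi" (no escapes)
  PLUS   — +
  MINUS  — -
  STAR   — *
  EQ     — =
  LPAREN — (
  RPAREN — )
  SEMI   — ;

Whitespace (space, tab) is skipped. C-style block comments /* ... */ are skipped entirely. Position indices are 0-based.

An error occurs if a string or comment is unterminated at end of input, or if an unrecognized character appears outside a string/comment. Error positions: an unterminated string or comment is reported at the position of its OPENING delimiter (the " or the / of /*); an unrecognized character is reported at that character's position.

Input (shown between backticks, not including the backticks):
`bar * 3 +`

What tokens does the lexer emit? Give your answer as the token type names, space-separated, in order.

Answer: ID STAR NUM PLUS

Derivation:
pos=0: emit ID 'bar' (now at pos=3)
pos=4: emit STAR '*'
pos=6: emit NUM '3' (now at pos=7)
pos=8: emit PLUS '+'
DONE. 4 tokens: [ID, STAR, NUM, PLUS]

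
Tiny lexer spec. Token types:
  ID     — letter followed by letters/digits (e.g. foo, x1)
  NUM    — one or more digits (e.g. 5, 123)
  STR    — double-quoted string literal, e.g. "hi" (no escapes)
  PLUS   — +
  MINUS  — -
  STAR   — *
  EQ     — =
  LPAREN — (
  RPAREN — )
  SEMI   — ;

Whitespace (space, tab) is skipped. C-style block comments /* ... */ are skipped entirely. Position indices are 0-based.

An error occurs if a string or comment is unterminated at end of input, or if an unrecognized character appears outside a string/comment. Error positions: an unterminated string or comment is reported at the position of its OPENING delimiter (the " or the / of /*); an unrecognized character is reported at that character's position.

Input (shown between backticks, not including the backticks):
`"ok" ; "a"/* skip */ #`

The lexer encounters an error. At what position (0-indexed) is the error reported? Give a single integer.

Answer: 21

Derivation:
pos=0: enter STRING mode
pos=0: emit STR "ok" (now at pos=4)
pos=5: emit SEMI ';'
pos=7: enter STRING mode
pos=7: emit STR "a" (now at pos=10)
pos=10: enter COMMENT mode (saw '/*')
exit COMMENT mode (now at pos=20)
pos=21: ERROR — unrecognized char '#'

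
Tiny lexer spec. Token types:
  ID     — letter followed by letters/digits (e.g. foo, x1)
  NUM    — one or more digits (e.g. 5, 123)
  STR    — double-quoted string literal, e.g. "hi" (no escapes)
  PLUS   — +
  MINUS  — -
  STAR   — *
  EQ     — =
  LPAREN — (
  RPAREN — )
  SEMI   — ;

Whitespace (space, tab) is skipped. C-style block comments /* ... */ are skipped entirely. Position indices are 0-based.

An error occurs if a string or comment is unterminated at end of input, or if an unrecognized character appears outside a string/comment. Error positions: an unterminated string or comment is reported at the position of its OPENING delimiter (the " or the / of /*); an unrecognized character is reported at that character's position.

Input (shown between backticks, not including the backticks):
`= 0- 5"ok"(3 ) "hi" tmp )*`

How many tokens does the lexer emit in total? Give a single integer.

pos=0: emit EQ '='
pos=2: emit NUM '0' (now at pos=3)
pos=3: emit MINUS '-'
pos=5: emit NUM '5' (now at pos=6)
pos=6: enter STRING mode
pos=6: emit STR "ok" (now at pos=10)
pos=10: emit LPAREN '('
pos=11: emit NUM '3' (now at pos=12)
pos=13: emit RPAREN ')'
pos=15: enter STRING mode
pos=15: emit STR "hi" (now at pos=19)
pos=20: emit ID 'tmp' (now at pos=23)
pos=24: emit RPAREN ')'
pos=25: emit STAR '*'
DONE. 12 tokens: [EQ, NUM, MINUS, NUM, STR, LPAREN, NUM, RPAREN, STR, ID, RPAREN, STAR]

Answer: 12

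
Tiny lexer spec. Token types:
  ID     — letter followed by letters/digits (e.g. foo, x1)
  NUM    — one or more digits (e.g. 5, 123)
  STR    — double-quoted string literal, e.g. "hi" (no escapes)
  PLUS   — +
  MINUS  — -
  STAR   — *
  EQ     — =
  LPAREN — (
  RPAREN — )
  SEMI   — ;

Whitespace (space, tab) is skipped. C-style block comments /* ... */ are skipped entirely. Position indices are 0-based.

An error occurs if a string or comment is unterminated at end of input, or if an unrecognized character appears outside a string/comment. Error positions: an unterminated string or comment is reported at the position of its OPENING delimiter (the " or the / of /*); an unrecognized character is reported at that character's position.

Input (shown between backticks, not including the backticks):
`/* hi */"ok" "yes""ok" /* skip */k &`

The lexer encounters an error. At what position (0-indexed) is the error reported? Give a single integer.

Answer: 35

Derivation:
pos=0: enter COMMENT mode (saw '/*')
exit COMMENT mode (now at pos=8)
pos=8: enter STRING mode
pos=8: emit STR "ok" (now at pos=12)
pos=13: enter STRING mode
pos=13: emit STR "yes" (now at pos=18)
pos=18: enter STRING mode
pos=18: emit STR "ok" (now at pos=22)
pos=23: enter COMMENT mode (saw '/*')
exit COMMENT mode (now at pos=33)
pos=33: emit ID 'k' (now at pos=34)
pos=35: ERROR — unrecognized char '&'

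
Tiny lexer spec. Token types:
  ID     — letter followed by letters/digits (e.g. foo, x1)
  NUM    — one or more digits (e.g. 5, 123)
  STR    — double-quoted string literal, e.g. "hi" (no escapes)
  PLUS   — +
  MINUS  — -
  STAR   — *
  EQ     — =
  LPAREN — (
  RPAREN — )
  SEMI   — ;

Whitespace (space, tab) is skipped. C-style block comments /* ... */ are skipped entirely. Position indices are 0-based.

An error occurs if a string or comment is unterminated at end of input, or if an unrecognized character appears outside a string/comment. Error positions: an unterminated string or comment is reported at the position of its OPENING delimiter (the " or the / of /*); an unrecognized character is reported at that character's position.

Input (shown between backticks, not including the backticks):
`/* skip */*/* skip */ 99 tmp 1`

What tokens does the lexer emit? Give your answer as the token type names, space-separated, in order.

Answer: STAR NUM ID NUM

Derivation:
pos=0: enter COMMENT mode (saw '/*')
exit COMMENT mode (now at pos=10)
pos=10: emit STAR '*'
pos=11: enter COMMENT mode (saw '/*')
exit COMMENT mode (now at pos=21)
pos=22: emit NUM '99' (now at pos=24)
pos=25: emit ID 'tmp' (now at pos=28)
pos=29: emit NUM '1' (now at pos=30)
DONE. 4 tokens: [STAR, NUM, ID, NUM]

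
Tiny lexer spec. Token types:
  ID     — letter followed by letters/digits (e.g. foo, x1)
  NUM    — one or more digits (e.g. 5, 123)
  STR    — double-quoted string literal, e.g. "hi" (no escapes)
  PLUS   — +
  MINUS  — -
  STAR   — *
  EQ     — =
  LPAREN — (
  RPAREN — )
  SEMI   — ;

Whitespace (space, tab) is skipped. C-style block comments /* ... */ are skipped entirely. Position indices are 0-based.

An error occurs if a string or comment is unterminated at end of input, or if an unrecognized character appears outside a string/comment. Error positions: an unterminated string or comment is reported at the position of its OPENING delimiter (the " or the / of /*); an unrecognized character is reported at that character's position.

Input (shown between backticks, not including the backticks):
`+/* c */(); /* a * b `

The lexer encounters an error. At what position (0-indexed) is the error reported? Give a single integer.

pos=0: emit PLUS '+'
pos=1: enter COMMENT mode (saw '/*')
exit COMMENT mode (now at pos=8)
pos=8: emit LPAREN '('
pos=9: emit RPAREN ')'
pos=10: emit SEMI ';'
pos=12: enter COMMENT mode (saw '/*')
pos=12: ERROR — unterminated comment (reached EOF)

Answer: 12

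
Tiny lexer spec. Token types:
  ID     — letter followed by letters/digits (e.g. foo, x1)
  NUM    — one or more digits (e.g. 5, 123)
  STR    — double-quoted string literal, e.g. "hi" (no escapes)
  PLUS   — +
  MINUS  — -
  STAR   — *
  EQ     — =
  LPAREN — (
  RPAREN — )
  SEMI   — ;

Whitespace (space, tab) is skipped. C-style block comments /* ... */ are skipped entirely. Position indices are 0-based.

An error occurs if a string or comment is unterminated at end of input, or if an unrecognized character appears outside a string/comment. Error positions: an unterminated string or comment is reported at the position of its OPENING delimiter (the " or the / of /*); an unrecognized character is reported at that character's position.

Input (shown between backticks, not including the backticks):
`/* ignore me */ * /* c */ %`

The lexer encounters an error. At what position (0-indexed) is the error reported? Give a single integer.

pos=0: enter COMMENT mode (saw '/*')
exit COMMENT mode (now at pos=15)
pos=16: emit STAR '*'
pos=18: enter COMMENT mode (saw '/*')
exit COMMENT mode (now at pos=25)
pos=26: ERROR — unrecognized char '%'

Answer: 26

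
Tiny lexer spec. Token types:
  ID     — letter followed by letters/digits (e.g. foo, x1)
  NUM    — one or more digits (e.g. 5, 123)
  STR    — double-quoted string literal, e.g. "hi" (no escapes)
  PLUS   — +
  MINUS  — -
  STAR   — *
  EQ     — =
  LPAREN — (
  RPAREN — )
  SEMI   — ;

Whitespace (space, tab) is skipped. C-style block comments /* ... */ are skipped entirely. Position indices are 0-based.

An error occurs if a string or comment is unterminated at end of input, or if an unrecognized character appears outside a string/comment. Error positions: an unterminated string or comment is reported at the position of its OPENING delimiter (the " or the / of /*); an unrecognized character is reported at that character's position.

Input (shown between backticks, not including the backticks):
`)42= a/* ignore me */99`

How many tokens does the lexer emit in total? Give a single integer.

pos=0: emit RPAREN ')'
pos=1: emit NUM '42' (now at pos=3)
pos=3: emit EQ '='
pos=5: emit ID 'a' (now at pos=6)
pos=6: enter COMMENT mode (saw '/*')
exit COMMENT mode (now at pos=21)
pos=21: emit NUM '99' (now at pos=23)
DONE. 5 tokens: [RPAREN, NUM, EQ, ID, NUM]

Answer: 5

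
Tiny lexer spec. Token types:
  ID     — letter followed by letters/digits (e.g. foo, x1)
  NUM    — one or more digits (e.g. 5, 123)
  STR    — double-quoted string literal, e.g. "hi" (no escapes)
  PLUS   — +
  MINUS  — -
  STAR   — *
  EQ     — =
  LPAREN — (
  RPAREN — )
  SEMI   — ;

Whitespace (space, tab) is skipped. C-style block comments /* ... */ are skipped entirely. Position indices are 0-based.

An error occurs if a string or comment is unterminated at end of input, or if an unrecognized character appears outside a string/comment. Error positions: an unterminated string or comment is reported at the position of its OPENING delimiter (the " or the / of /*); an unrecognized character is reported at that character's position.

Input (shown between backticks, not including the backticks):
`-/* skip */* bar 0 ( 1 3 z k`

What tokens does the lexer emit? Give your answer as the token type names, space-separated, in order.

pos=0: emit MINUS '-'
pos=1: enter COMMENT mode (saw '/*')
exit COMMENT mode (now at pos=11)
pos=11: emit STAR '*'
pos=13: emit ID 'bar' (now at pos=16)
pos=17: emit NUM '0' (now at pos=18)
pos=19: emit LPAREN '('
pos=21: emit NUM '1' (now at pos=22)
pos=23: emit NUM '3' (now at pos=24)
pos=25: emit ID 'z' (now at pos=26)
pos=27: emit ID 'k' (now at pos=28)
DONE. 9 tokens: [MINUS, STAR, ID, NUM, LPAREN, NUM, NUM, ID, ID]

Answer: MINUS STAR ID NUM LPAREN NUM NUM ID ID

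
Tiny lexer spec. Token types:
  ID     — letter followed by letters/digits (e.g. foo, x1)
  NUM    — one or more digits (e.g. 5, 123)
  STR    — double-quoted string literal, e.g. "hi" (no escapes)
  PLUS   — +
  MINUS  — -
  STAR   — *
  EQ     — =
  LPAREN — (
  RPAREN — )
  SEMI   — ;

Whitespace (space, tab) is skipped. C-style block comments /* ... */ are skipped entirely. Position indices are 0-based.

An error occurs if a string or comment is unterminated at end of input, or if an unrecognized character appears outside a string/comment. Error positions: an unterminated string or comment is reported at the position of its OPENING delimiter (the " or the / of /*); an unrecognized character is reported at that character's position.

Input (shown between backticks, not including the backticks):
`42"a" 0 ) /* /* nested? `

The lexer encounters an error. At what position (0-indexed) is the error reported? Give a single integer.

pos=0: emit NUM '42' (now at pos=2)
pos=2: enter STRING mode
pos=2: emit STR "a" (now at pos=5)
pos=6: emit NUM '0' (now at pos=7)
pos=8: emit RPAREN ')'
pos=10: enter COMMENT mode (saw '/*')
pos=10: ERROR — unterminated comment (reached EOF)

Answer: 10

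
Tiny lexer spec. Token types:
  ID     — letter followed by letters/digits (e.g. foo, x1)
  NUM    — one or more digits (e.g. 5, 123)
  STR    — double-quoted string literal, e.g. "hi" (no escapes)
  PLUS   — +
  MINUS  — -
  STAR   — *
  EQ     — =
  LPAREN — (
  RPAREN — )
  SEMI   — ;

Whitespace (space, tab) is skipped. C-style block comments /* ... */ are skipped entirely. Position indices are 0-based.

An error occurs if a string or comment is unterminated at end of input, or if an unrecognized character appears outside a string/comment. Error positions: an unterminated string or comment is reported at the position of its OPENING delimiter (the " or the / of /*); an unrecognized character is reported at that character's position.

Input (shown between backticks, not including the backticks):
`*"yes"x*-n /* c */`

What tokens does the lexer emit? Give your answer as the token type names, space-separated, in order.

pos=0: emit STAR '*'
pos=1: enter STRING mode
pos=1: emit STR "yes" (now at pos=6)
pos=6: emit ID 'x' (now at pos=7)
pos=7: emit STAR '*'
pos=8: emit MINUS '-'
pos=9: emit ID 'n' (now at pos=10)
pos=11: enter COMMENT mode (saw '/*')
exit COMMENT mode (now at pos=18)
DONE. 6 tokens: [STAR, STR, ID, STAR, MINUS, ID]

Answer: STAR STR ID STAR MINUS ID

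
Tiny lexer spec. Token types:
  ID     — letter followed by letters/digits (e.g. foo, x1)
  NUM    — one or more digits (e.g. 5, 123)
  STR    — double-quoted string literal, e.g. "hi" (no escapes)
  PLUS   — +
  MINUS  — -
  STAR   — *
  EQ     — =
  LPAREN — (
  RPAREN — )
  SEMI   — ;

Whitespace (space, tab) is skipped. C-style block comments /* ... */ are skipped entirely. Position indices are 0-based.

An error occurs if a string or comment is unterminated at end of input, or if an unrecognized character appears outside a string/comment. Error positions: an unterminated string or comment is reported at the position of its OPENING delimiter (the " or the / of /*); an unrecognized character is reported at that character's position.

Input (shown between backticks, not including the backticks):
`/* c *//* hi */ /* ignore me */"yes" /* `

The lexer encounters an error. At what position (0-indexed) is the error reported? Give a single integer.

Answer: 37

Derivation:
pos=0: enter COMMENT mode (saw '/*')
exit COMMENT mode (now at pos=7)
pos=7: enter COMMENT mode (saw '/*')
exit COMMENT mode (now at pos=15)
pos=16: enter COMMENT mode (saw '/*')
exit COMMENT mode (now at pos=31)
pos=31: enter STRING mode
pos=31: emit STR "yes" (now at pos=36)
pos=37: enter COMMENT mode (saw '/*')
pos=37: ERROR — unterminated comment (reached EOF)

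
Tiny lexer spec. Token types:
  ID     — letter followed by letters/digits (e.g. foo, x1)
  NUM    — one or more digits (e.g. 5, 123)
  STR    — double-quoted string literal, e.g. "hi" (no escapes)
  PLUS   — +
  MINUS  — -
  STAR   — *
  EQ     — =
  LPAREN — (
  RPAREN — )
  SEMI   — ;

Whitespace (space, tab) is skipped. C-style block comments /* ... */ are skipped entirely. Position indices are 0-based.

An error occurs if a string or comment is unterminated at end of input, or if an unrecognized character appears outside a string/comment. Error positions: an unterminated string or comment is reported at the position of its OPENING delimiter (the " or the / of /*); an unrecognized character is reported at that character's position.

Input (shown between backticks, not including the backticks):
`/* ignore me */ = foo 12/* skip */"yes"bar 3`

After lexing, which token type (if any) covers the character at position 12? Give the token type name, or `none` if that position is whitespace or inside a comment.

Answer: none

Derivation:
pos=0: enter COMMENT mode (saw '/*')
exit COMMENT mode (now at pos=15)
pos=16: emit EQ '='
pos=18: emit ID 'foo' (now at pos=21)
pos=22: emit NUM '12' (now at pos=24)
pos=24: enter COMMENT mode (saw '/*')
exit COMMENT mode (now at pos=34)
pos=34: enter STRING mode
pos=34: emit STR "yes" (now at pos=39)
pos=39: emit ID 'bar' (now at pos=42)
pos=43: emit NUM '3' (now at pos=44)
DONE. 6 tokens: [EQ, ID, NUM, STR, ID, NUM]
Position 12: char is ' ' -> none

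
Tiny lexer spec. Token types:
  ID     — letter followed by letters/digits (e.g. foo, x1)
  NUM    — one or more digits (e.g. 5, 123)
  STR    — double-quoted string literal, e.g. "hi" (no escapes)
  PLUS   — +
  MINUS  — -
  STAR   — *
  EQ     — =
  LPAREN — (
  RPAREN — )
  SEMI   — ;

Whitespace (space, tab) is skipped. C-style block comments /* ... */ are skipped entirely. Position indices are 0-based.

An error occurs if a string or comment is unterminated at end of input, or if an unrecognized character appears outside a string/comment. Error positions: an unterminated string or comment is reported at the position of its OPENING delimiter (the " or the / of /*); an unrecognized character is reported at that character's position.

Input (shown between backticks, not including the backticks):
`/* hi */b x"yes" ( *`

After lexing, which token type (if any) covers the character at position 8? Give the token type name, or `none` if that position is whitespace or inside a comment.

Answer: ID

Derivation:
pos=0: enter COMMENT mode (saw '/*')
exit COMMENT mode (now at pos=8)
pos=8: emit ID 'b' (now at pos=9)
pos=10: emit ID 'x' (now at pos=11)
pos=11: enter STRING mode
pos=11: emit STR "yes" (now at pos=16)
pos=17: emit LPAREN '('
pos=19: emit STAR '*'
DONE. 5 tokens: [ID, ID, STR, LPAREN, STAR]
Position 8: char is 'b' -> ID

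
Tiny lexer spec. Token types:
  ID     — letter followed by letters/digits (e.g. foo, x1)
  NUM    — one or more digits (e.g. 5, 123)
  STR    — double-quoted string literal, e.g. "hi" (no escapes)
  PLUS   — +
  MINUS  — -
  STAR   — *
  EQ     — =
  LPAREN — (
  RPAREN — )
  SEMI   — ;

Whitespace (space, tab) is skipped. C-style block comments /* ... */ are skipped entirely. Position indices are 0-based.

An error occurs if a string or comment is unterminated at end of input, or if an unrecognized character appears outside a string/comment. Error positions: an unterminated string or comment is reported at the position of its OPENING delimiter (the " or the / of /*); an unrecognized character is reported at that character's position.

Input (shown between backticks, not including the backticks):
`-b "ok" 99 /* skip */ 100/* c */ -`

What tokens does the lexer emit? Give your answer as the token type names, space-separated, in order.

Answer: MINUS ID STR NUM NUM MINUS

Derivation:
pos=0: emit MINUS '-'
pos=1: emit ID 'b' (now at pos=2)
pos=3: enter STRING mode
pos=3: emit STR "ok" (now at pos=7)
pos=8: emit NUM '99' (now at pos=10)
pos=11: enter COMMENT mode (saw '/*')
exit COMMENT mode (now at pos=21)
pos=22: emit NUM '100' (now at pos=25)
pos=25: enter COMMENT mode (saw '/*')
exit COMMENT mode (now at pos=32)
pos=33: emit MINUS '-'
DONE. 6 tokens: [MINUS, ID, STR, NUM, NUM, MINUS]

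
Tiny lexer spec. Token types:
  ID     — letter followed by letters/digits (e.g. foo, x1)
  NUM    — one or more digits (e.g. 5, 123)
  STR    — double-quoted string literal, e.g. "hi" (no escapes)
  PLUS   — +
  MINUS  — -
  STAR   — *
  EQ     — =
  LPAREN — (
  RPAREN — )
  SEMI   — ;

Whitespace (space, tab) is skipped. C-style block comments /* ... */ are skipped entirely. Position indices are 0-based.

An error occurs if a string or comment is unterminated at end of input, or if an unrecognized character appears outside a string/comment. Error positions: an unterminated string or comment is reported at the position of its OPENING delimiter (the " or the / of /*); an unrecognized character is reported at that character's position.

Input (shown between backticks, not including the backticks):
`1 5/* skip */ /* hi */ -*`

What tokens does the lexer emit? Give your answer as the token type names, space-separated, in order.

Answer: NUM NUM MINUS STAR

Derivation:
pos=0: emit NUM '1' (now at pos=1)
pos=2: emit NUM '5' (now at pos=3)
pos=3: enter COMMENT mode (saw '/*')
exit COMMENT mode (now at pos=13)
pos=14: enter COMMENT mode (saw '/*')
exit COMMENT mode (now at pos=22)
pos=23: emit MINUS '-'
pos=24: emit STAR '*'
DONE. 4 tokens: [NUM, NUM, MINUS, STAR]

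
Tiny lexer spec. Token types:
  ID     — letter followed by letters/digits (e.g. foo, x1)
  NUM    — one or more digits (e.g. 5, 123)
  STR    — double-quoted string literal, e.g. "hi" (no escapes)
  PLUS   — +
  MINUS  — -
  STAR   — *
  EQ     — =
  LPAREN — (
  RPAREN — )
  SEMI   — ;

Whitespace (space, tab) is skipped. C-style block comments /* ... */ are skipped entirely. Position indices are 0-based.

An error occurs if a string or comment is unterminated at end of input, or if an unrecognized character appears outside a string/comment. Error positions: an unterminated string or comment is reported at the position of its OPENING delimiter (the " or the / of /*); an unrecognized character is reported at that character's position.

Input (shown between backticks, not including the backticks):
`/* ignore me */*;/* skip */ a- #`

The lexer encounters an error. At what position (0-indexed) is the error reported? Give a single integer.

pos=0: enter COMMENT mode (saw '/*')
exit COMMENT mode (now at pos=15)
pos=15: emit STAR '*'
pos=16: emit SEMI ';'
pos=17: enter COMMENT mode (saw '/*')
exit COMMENT mode (now at pos=27)
pos=28: emit ID 'a' (now at pos=29)
pos=29: emit MINUS '-'
pos=31: ERROR — unrecognized char '#'

Answer: 31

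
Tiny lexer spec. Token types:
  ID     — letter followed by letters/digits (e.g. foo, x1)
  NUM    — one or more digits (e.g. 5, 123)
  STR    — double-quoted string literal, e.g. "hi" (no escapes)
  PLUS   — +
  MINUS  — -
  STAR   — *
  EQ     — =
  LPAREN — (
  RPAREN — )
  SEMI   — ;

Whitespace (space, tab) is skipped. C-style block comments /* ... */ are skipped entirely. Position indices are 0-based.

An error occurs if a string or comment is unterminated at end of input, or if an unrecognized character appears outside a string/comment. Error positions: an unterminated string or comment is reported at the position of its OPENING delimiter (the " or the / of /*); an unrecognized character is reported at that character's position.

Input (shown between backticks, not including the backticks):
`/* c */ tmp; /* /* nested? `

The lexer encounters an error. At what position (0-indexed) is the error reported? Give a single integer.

Answer: 13

Derivation:
pos=0: enter COMMENT mode (saw '/*')
exit COMMENT mode (now at pos=7)
pos=8: emit ID 'tmp' (now at pos=11)
pos=11: emit SEMI ';'
pos=13: enter COMMENT mode (saw '/*')
pos=13: ERROR — unterminated comment (reached EOF)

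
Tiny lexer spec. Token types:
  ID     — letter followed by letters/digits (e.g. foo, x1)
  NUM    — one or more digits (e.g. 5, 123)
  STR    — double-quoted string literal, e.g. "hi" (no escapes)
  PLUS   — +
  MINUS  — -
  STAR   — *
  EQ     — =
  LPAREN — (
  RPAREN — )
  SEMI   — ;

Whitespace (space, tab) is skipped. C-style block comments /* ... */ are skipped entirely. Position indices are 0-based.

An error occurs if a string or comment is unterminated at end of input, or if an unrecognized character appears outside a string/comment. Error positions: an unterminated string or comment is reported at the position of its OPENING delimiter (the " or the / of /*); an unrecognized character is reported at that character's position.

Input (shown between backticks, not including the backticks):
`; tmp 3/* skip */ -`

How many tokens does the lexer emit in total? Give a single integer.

pos=0: emit SEMI ';'
pos=2: emit ID 'tmp' (now at pos=5)
pos=6: emit NUM '3' (now at pos=7)
pos=7: enter COMMENT mode (saw '/*')
exit COMMENT mode (now at pos=17)
pos=18: emit MINUS '-'
DONE. 4 tokens: [SEMI, ID, NUM, MINUS]

Answer: 4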